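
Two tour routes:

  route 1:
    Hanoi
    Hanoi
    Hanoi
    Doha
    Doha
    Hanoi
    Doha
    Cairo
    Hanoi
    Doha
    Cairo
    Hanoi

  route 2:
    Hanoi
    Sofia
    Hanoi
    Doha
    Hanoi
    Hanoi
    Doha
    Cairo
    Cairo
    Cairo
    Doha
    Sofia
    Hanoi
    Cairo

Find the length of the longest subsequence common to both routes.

Match Hanoi at route 1[1]=route 2[1]; then Hanoi at route 1[2]=route 2[3]; then Hanoi at route 1[3]=route 2[5]; then Hanoi at route 1[6]=route 2[6]; then Doha at route 1[7]=route 2[7]; then Cairo at route 1[8]=route 2[10]; then Hanoi at route 1[9]=route 2[13]; then Cairo at route 1[11]=route 2[14] — 8 stops in the same relative order in both, and the DP table's final entry dp[12][14] is also 8, so no common subsequence is longer.

8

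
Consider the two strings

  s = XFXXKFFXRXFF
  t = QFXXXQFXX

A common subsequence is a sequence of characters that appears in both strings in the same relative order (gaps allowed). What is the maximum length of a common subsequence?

Let dp[i][j] be the LCS length of the first i characters of s and the first j characters of t. dp[i][j] = dp[i-1][j-1]+1 when the i-th and j-th characters match, else max(dp[i-1][j], dp[i][j-1]).
    ·  Q  F  X  X  X  Q  F  X  X
 ·  0  0  0  0  0  0  0  0  0  0
 X  0  0  0  1  1  1  1  1  1  1
 F  0  0  1  1  1  1  1  2  2  2
 X  0  0  1  2  2  2  2  2  3  3
 X  0  0  1  2  3  3  3  3  3  4
 K  0  0  1  2  3  3  3  3  3  4
 F  0  0  1  2  3  3  3  4  4  4
 F  0  0  1  2  3  3  3  4  4  4
 X  0  0  1  2  3  4  4  4  5  5
 R  0  0  1  2  3  4  4  4  5  5
 X  0  0  1  2  3  4  4  4  5  6
 F  0  0  1  2  3  4  4  5  5  6
 F  0  0  1  2  3  4  4  5  5  6
dp[12][9] = 6. One LCS (by backtracking along matches): XXXFXX.

6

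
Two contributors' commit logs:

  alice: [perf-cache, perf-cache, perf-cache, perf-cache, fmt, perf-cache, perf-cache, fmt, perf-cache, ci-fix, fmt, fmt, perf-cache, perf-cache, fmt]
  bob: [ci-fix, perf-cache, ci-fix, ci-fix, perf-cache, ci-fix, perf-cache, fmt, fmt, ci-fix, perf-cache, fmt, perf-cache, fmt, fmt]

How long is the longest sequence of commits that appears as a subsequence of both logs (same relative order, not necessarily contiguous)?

9

Match perf-cache at alice[1]=bob[2] → perf-cache at alice[2]=bob[5] → perf-cache at alice[3]=bob[7] → fmt at alice[5]=bob[9] → perf-cache at alice[7]=bob[11] → fmt at alice[8]=bob[12] → perf-cache at alice[9]=bob[13] → fmt at alice[12]=bob[14] → fmt at alice[15]=bob[15] — 9 commits in the same relative order in both. The LCS DP gives dp[15][15] = 9, so this is optimal.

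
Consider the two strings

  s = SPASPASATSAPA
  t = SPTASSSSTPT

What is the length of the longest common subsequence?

Let dp[i][j] be the LCS length of the first i characters of s and the first j characters of t. dp[i][j] = dp[i-1][j-1]+1 when the i-th and j-th characters match, else max(dp[i-1][j], dp[i][j-1]).
    ·  S  P  T  A  S  S  S  S  T  P  T
 ·  0  0  0  0  0  0  0  0  0  0  0  0
 S  0  1  1  1  1  1  1  1  1  1  1  1
 P  0  1  2  2  2  2  2  2  2  2  2  2
 A  0  1  2  2  3  3  3  3  3  3  3  3
 S  0  1  2  2  3  4  4  4  4  4  4  4
 P  0  1  2  2  3  4  4  4  4  4  5  5
 A  0  1  2  2  3  4  4  4  4  4  5  5
 S  0  1  2  2  3  4  5  5  5  5  5  5
 A  0  1  2  2  3  4  5  5  5  5  5  5
 T  0  1  2  3  3  4  5  5  5  6  6  6
 S  0  1  2  3  3  4  5  6  6  6  6  6
 A  0  1  2  3  4  4  5  6  6  6  6  6
 P  0  1  2  3  4  4  5  6  6  6  7  7
 A  0  1  2  3  4  4  5  6  6  6  7  7
dp[13][11] = 7. One LCS (by backtracking along matches): SPASSTP.

7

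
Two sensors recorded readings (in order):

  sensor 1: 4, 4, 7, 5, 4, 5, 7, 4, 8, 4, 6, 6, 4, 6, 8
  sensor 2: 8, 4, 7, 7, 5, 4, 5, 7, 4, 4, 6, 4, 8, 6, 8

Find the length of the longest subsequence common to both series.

Taking 4 (sensor 1 #1, sensor 2 #2) → 7 (sensor 1 #3, sensor 2 #4) → 5 (sensor 1 #4, sensor 2 #5) → 4 (sensor 1 #5, sensor 2 #6) → 5 (sensor 1 #6, sensor 2 #7) → 7 (sensor 1 #7, sensor 2 #8) → 4 (sensor 1 #8, sensor 2 #9) → 4 (sensor 1 #10, sensor 2 #10) → 6 (sensor 1 #12, sensor 2 #11) → 4 (sensor 1 #13, sensor 2 #12) → 6 (sensor 1 #14, sensor 2 #14) → 8 (sensor 1 #15, sensor 2 #15) gives a common subsequence of length 12. Since dp[15][15] = 12, nothing longer is possible.

12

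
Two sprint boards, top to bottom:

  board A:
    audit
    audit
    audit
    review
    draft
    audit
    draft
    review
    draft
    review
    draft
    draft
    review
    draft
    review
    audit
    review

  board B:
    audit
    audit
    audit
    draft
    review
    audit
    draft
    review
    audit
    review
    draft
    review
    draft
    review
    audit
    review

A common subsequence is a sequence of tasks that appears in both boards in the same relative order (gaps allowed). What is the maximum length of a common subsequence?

Match audit [1,1] → audit [2,2] → audit [3,3] → review [4,5] → audit [6,6] → draft [7,7] → review [8,8] → review [10,10] → draft [12,11] → review [13,12] → draft [14,13] → review [15,14] → audit [16,15] → review [17,16] — 14 tasks in the same relative order in both. Since dp[17][16] = 14, nothing longer is possible.

14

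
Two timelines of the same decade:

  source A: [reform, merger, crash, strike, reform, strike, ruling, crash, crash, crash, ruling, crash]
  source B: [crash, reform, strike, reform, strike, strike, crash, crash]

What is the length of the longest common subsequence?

6

Match reform at source A[1]=source B[2], then strike at source A[4]=source B[3], then reform at source A[5]=source B[4], then strike at source A[6]=source B[6], then crash at source A[10]=source B[7], then crash at source A[12]=source B[8] — 6 events in the same relative order in both. The LCS DP gives dp[12][8] = 6, so this is optimal.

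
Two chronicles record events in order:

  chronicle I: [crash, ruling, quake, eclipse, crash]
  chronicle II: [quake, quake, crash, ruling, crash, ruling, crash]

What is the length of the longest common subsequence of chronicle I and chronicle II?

Pick crash (chronicle I #1, chronicle II #5); then ruling (chronicle I #2, chronicle II #6); then crash (chronicle I #5, chronicle II #7); all 3 events appear in both, in order. dp[5][7] = 3 confirms this is the maximum.

3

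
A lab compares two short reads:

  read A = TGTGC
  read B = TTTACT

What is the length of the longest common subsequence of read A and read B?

3

Let dp[i][j] be the LCS length of the first i bases of read A and the first j bases of read B. dp[i][j] = dp[i-1][j-1]+1 when the i-th and j-th bases match, else max(dp[i-1][j], dp[i][j-1]).
    ·  T  T  T  A  C  T
 ·  0  0  0  0  0  0  0
 T  0  1  1  1  1  1  1
 G  0  1  1  1  1  1  1
 T  0  1  2  2  2  2  2
 G  0  1  2  2  2  2  2
 C  0  1  2  2  2  3  3
dp[5][6] = 3. One LCS (by backtracking along matches): TTC.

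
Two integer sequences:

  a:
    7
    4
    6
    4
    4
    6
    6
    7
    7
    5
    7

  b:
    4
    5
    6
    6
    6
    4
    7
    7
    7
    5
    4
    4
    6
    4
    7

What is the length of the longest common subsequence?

8

Pick 4 [2,1], 6 [3,3], 6 [6,4], 6 [7,5], 7 [8,8], 7 [9,9], 5 [10,10], 7 [11,15]; all 8 values appear in both, in order. Since dp[11][15] = 8, nothing longer is possible.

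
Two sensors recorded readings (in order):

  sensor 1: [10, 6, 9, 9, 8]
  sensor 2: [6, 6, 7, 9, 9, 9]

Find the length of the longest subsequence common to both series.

Let dp[i][j] be the LCS length of the first i values of sensor 1 and the first j values of sensor 2. dp[i][j] = dp[i-1][j-1]+1 when the i-th and j-th values match, else max(dp[i-1][j], dp[i][j-1]).
    ·  6  6  7  9  9  9
 ·  0  0  0  0  0  0  0
10  0  0  0  0  0  0  0
 6  0  1  1  1  1  1  1
 9  0  1  1  1  2  2  2
 9  0  1  1  1  2  3  3
 8  0  1  1  1  2  3  3
dp[5][6] = 3. One LCS (by backtracking along matches): 6, 9, 9.

3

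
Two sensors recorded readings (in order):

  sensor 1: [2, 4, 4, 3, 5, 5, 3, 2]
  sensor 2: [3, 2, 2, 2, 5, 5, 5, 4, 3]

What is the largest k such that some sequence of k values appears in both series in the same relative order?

Let dp[i][j] be the LCS length of the first i values of sensor 1 and the first j values of sensor 2. dp[i][j] = dp[i-1][j-1]+1 when the i-th and j-th values match, else max(dp[i-1][j], dp[i][j-1]).
    ·  3  2  2  2  5  5  5  4  3
 ·  0  0  0  0  0  0  0  0  0  0
 2  0  0  1  1  1  1  1  1  1  1
 4  0  0  1  1  1  1  1  1  2  2
 4  0  0  1  1  1  1  1  1  2  2
 3  0  1  1  1  1  1  1  1  2  3
 5  0  1  1  1  1  2  2  2  2  3
 5  0  1  1  1  1  2  3  3  3  3
 3  0  1  1  1  1  2  3  3  3  4
 2  0  1  2  2  2  2  3  3  3  4
dp[8][9] = 4. One LCS (by backtracking along matches): 2, 5, 5, 3.

4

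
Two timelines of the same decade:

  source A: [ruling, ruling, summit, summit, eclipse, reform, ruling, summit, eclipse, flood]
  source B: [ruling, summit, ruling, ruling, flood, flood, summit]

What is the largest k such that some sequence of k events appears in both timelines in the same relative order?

4

One common subsequence of length 4: ruling at source A[1]=source B[1], then ruling at source A[2]=source B[3], then ruling at source A[7]=source B[4], then summit at source A[8]=source B[7], and the DP table's final entry dp[10][7] is also 4, so no common subsequence is longer.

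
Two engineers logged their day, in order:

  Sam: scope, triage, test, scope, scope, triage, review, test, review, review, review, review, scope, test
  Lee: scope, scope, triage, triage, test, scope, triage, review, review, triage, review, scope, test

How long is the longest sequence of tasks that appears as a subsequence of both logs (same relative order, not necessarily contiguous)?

Pick scope (Sam #1, Lee #2); then triage (Sam #2, Lee #4); then test (Sam #3, Lee #5); then scope (Sam #5, Lee #6); then triage (Sam #6, Lee #7); then review (Sam #7, Lee #8); then review (Sam #9, Lee #9); then review (Sam #12, Lee #11); then scope (Sam #13, Lee #12); then test (Sam #14, Lee #13); all 10 tasks appear in both, in order. The LCS DP gives dp[14][13] = 10, so this is optimal.

10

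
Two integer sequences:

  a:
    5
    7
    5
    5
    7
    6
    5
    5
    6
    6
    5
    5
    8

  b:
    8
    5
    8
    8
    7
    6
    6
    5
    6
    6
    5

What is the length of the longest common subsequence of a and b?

7

Match 5 (a #1, b #2); then 7 (a #2, b #5); then 6 (a #6, b #7); then 5 (a #8, b #8); then 6 (a #9, b #9); then 6 (a #10, b #10); then 5 (a #12, b #11) — 7 values in the same relative order in both. Since dp[13][11] = 7, nothing longer is possible.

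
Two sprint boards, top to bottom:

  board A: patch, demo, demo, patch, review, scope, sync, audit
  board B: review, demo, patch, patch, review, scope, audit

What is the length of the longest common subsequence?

Pick patch at board A[1]=board B[3] → patch at board A[4]=board B[4] → review at board A[5]=board B[5] → scope at board A[6]=board B[6] → audit at board A[8]=board B[7]; all 5 tasks appear in both, in order. The LCS DP gives dp[8][7] = 5, so this is optimal.

5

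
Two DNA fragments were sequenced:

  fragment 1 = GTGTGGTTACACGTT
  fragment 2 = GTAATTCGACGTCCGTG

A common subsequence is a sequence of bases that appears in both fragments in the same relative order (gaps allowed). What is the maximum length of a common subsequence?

Match G (fragment 1 #1, fragment 2 #1) → T (fragment 1 #2, fragment 2 #5) → T (fragment 1 #4, fragment 2 #6) → G (fragment 1 #5, fragment 2 #8) → G (fragment 1 #6, fragment 2 #11) → T (fragment 1 #8, fragment 2 #12) → C (fragment 1 #10, fragment 2 #13) → C (fragment 1 #12, fragment 2 #14) → G (fragment 1 #13, fragment 2 #15) → T (fragment 1 #14, fragment 2 #16) — 10 bases in the same relative order in both. dp[15][17] = 10 confirms this is the maximum.

10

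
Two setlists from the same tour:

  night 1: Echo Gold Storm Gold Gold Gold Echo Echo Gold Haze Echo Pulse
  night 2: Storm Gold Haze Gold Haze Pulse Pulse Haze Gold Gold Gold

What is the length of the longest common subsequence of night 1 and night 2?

5

One common subsequence of length 5: Gold at night 1[2]=night 2[2], Gold at night 1[4]=night 2[4], Gold at night 1[5]=night 2[9], Gold at night 1[6]=night 2[10], Gold at night 1[9]=night 2[11]. dp[12][11] = 5 confirms this is the maximum.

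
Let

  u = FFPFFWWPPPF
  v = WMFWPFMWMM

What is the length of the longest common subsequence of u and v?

Pick F [1,3] → P [3,5] → F [4,6] → W [6,8]; all 4 characters appear in both, in order. dp[11][10] = 4 confirms this is the maximum.

4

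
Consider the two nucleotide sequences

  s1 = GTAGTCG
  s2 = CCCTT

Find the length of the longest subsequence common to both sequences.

Pick T (s1 #2, s2 #4) → T (s1 #5, s2 #5); all 2 bases appear in both, in order, and the DP table's final entry dp[7][5] is also 2, so no common subsequence is longer.

2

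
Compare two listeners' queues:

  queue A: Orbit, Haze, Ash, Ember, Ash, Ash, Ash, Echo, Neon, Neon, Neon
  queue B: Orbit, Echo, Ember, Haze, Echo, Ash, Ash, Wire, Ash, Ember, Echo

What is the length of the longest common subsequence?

6

Taking Orbit (queue A #1, queue B #1) → Haze (queue A #2, queue B #4) → Ash (queue A #3, queue B #6) → Ash (queue A #5, queue B #7) → Ash (queue A #6, queue B #9) → Echo (queue A #8, queue B #11) gives a common subsequence of length 6. dp[11][11] = 6 confirms this is the maximum.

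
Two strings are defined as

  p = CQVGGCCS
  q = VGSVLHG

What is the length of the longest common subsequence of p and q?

3

Let dp[i][j] be the LCS length of the first i characters of p and the first j characters of q. dp[i][j] = dp[i-1][j-1]+1 when the i-th and j-th characters match, else max(dp[i-1][j], dp[i][j-1]).
    ·  V  G  S  V  L  H  G
 ·  0  0  0  0  0  0  0  0
 C  0  0  0  0  0  0  0  0
 Q  0  0  0  0  0  0  0  0
 V  0  1  1  1  1  1  1  1
 G  0  1  2  2  2  2  2  2
 G  0  1  2  2  2  2  2  3
 C  0  1  2  2  2  2  2  3
 C  0  1  2  2  2  2  2  3
 S  0  1  2  3  3  3  3  3
dp[8][7] = 3. One LCS (by backtracking along matches): VGG.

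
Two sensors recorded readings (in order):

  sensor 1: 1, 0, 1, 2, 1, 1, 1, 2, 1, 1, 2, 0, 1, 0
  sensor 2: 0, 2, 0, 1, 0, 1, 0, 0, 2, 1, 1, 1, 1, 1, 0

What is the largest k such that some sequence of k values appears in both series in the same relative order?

Taking 1 (sensor 1 #1, sensor 2 #4), then 0 (sensor 1 #2, sensor 2 #5), then 1 (sensor 1 #3, sensor 2 #6), then 2 (sensor 1 #4, sensor 2 #9), then 1 (sensor 1 #6, sensor 2 #10), then 1 (sensor 1 #7, sensor 2 #11), then 1 (sensor 1 #9, sensor 2 #12), then 1 (sensor 1 #10, sensor 2 #13), then 1 (sensor 1 #13, sensor 2 #14), then 0 (sensor 1 #14, sensor 2 #15) gives a common subsequence of length 10. The LCS DP gives dp[14][15] = 10, so this is optimal.

10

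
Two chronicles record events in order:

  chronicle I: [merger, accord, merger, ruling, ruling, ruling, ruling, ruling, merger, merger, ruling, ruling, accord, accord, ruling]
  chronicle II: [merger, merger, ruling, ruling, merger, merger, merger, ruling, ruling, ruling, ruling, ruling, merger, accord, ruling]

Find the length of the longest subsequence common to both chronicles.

11

Taking merger at chronicle I[1]=chronicle II[1]; then merger at chronicle I[3]=chronicle II[2]; then ruling at chronicle I[4]=chronicle II[3]; then ruling at chronicle I[5]=chronicle II[4]; then ruling at chronicle I[6]=chronicle II[8]; then ruling at chronicle I[7]=chronicle II[9]; then ruling at chronicle I[8]=chronicle II[10]; then ruling at chronicle I[11]=chronicle II[11]; then ruling at chronicle I[12]=chronicle II[12]; then accord at chronicle I[14]=chronicle II[14]; then ruling at chronicle I[15]=chronicle II[15] gives a common subsequence of length 11. The LCS DP gives dp[15][15] = 11, so this is optimal.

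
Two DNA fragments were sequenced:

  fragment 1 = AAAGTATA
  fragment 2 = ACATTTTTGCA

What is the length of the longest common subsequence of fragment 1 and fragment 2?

Let dp[i][j] be the LCS length of the first i bases of fragment 1 and the first j bases of fragment 2. dp[i][j] = dp[i-1][j-1]+1 when the i-th and j-th bases match, else max(dp[i-1][j], dp[i][j-1]).
    ·  A  C  A  T  T  T  T  T  G  C  A
 ·  0  0  0  0  0  0  0  0  0  0  0  0
 A  0  1  1  1  1  1  1  1  1  1  1  1
 A  0  1  1  2  2  2  2  2  2  2  2  2
 A  0  1  1  2  2  2  2  2  2  2  2  3
 G  0  1  1  2  2  2  2  2  2  3  3  3
 T  0  1  1  2  3  3  3  3  3  3  3  3
 A  0  1  1  2  3  3  3  3  3  3  3  4
 T  0  1  1  2  3  4  4  4  4  4  4  4
 A  0  1  1  2  3  4  4  4  4  4  4  5
dp[8][11] = 5. One LCS (by backtracking along matches): AATTA.

5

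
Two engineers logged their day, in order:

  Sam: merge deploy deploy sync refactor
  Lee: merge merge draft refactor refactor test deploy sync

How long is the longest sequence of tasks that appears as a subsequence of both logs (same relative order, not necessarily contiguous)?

3

Taking merge at Sam[1]=Lee[2]; then deploy at Sam[3]=Lee[7]; then sync at Sam[4]=Lee[8] gives a common subsequence of length 3. The LCS DP gives dp[5][8] = 3, so this is optimal.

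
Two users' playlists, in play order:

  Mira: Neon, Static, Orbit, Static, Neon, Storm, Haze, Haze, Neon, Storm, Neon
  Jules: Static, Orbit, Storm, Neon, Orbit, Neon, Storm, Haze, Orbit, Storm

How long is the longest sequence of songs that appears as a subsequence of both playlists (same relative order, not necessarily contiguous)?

6

Taking Neon [1,4] → Orbit [3,5] → Neon [5,6] → Storm [6,7] → Haze [7,8] → Storm [10,10] gives a common subsequence of length 6, and the DP table's final entry dp[11][10] is also 6, so no common subsequence is longer.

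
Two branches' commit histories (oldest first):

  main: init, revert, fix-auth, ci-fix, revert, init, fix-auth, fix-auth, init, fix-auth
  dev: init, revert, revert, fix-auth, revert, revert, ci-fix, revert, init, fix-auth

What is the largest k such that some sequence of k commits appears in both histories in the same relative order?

Match init [1,1]; then revert [2,3]; then fix-auth [3,4]; then ci-fix [4,7]; then revert [5,8]; then init [9,9]; then fix-auth [10,10] — 7 commits in the same relative order in both. Since dp[10][10] = 7, nothing longer is possible.

7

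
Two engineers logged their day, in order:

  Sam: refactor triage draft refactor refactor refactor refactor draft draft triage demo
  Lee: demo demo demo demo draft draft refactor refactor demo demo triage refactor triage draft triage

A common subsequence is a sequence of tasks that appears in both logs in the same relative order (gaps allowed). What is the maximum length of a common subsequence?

One common subsequence of length 6: draft [3,6] → refactor [4,7] → refactor [5,8] → refactor [6,12] → draft [9,14] → triage [10,15]. dp[11][15] = 6 confirms this is the maximum.

6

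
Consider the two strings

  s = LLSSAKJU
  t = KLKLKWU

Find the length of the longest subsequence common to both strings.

Let dp[i][j] be the LCS length of the first i characters of s and the first j characters of t. dp[i][j] = dp[i-1][j-1]+1 when the i-th and j-th characters match, else max(dp[i-1][j], dp[i][j-1]).
    ·  K  L  K  L  K  W  U
 ·  0  0  0  0  0  0  0  0
 L  0  0  1  1  1  1  1  1
 L  0  0  1  1  2  2  2  2
 S  0  0  1  1  2  2  2  2
 S  0  0  1  1  2  2  2  2
 A  0  0  1  1  2  2  2  2
 K  0  1  1  2  2  3  3  3
 J  0  1  1  2  2  3  3  3
 U  0  1  1  2  2  3  3  4
dp[8][7] = 4. One LCS (by backtracking along matches): LLKU.

4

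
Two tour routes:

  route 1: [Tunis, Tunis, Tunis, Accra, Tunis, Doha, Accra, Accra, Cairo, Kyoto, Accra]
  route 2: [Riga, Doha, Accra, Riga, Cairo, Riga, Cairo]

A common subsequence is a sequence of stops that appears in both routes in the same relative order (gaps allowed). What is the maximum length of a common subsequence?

Taking Doha (route 1 #6, route 2 #2) → Accra (route 1 #7, route 2 #3) → Cairo (route 1 #9, route 2 #7) gives a common subsequence of length 3, and the DP table's final entry dp[11][7] is also 3, so no common subsequence is longer.

3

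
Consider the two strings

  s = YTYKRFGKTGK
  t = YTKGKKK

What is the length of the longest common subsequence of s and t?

Match Y (s #1, t #1) → T (s #2, t #2) → K (s #4, t #3) → G (s #7, t #4) → K (s #8, t #6) → K (s #11, t #7) — 6 characters in the same relative order in both. dp[11][7] = 6 confirms this is the maximum.

6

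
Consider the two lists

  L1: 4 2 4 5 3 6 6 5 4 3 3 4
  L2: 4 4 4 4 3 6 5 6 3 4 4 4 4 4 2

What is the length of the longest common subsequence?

Match 4 (L1 #1, L2 #3), then 4 (L1 #3, L2 #4), then 3 (L1 #5, L2 #5), then 6 (L1 #6, L2 #6), then 6 (L1 #7, L2 #8), then 4 (L1 #9, L2 #13), then 4 (L1 #12, L2 #14) — 7 values in the same relative order in both. Since dp[12][15] = 7, nothing longer is possible.

7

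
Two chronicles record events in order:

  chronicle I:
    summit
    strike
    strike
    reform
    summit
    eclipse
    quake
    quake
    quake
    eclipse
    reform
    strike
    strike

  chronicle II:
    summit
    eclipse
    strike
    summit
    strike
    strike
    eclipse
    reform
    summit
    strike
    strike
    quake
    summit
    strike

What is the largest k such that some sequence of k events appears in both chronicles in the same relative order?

Pick summit [1,4], then strike [2,5], then strike [3,6], then reform [4,8], then summit [5,9], then quake [7,12], then strike [13,14]; all 7 events appear in both, in order. The LCS DP gives dp[13][14] = 7, so this is optimal.

7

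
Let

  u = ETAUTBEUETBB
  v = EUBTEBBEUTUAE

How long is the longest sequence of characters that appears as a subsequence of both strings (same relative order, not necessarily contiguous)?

One common subsequence of length 7: E (u #1, v #1) → U (u #4, v #2) → T (u #5, v #4) → B (u #6, v #7) → E (u #7, v #8) → U (u #8, v #11) → E (u #9, v #13). dp[12][13] = 7 confirms this is the maximum.

7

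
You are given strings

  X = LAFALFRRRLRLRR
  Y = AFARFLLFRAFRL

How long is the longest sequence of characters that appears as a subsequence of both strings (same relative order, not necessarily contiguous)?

8

Pick A at X[2]=Y[1], F at X[3]=Y[2], A at X[4]=Y[3], L at X[5]=Y[7], F at X[6]=Y[8], R at X[7]=Y[9], R at X[11]=Y[12], L at X[12]=Y[13]; all 8 characters appear in both, in order. dp[14][13] = 8 confirms this is the maximum.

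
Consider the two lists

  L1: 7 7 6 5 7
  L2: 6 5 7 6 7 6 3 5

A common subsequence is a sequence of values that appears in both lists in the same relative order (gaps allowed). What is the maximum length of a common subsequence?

4

Taking 7 [1,3], 7 [2,5], 6 [3,6], 5 [4,8] gives a common subsequence of length 4. Since dp[5][8] = 4, nothing longer is possible.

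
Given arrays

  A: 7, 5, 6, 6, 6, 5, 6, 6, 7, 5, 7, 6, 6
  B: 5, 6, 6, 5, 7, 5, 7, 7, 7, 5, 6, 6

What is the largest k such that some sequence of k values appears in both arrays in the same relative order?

9

One common subsequence of length 9: 5 (A #2, B #1); then 6 (A #4, B #2); then 6 (A #5, B #3); then 5 (A #6, B #4); then 7 (A #9, B #5); then 5 (A #10, B #6); then 7 (A #11, B #9); then 6 (A #12, B #11); then 6 (A #13, B #12). dp[13][12] = 9 confirms this is the maximum.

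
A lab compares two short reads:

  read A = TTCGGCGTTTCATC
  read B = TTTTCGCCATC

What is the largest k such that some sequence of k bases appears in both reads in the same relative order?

Taking T at read A[1]=read B[3], T at read A[2]=read B[4], C at read A[3]=read B[5], G at read A[5]=read B[6], C at read A[6]=read B[7], C at read A[11]=read B[8], A at read A[12]=read B[9], T at read A[13]=read B[10], C at read A[14]=read B[11] gives a common subsequence of length 9. Since dp[14][11] = 9, nothing longer is possible.

9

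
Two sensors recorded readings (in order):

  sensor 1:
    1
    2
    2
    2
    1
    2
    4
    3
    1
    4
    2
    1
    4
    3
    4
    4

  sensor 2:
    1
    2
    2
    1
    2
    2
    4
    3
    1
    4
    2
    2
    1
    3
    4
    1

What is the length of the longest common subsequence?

Pick 1 (sensor 1 #1, sensor 2 #1), then 2 (sensor 1 #2, sensor 2 #2), then 2 (sensor 1 #3, sensor 2 #3), then 2 (sensor 1 #4, sensor 2 #5), then 2 (sensor 1 #6, sensor 2 #6), then 4 (sensor 1 #7, sensor 2 #7), then 3 (sensor 1 #8, sensor 2 #8), then 1 (sensor 1 #9, sensor 2 #9), then 4 (sensor 1 #10, sensor 2 #10), then 2 (sensor 1 #11, sensor 2 #12), then 1 (sensor 1 #12, sensor 2 #13), then 3 (sensor 1 #14, sensor 2 #14), then 4 (sensor 1 #15, sensor 2 #15); all 13 values appear in both, in order. dp[16][16] = 13 confirms this is the maximum.

13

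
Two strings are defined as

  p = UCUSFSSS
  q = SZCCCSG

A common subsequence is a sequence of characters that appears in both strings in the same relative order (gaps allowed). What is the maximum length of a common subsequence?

2

Taking C [2,5] → S [4,6] gives a common subsequence of length 2. The LCS DP gives dp[8][7] = 2, so this is optimal.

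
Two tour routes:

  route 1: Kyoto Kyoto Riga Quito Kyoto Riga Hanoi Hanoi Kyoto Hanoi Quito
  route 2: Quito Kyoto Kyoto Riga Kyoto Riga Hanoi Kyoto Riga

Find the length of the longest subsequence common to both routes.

Pick Kyoto at route 1[1]=route 2[2] → Kyoto at route 1[2]=route 2[3] → Riga at route 1[3]=route 2[4] → Kyoto at route 1[5]=route 2[5] → Riga at route 1[6]=route 2[6] → Hanoi at route 1[8]=route 2[7] → Kyoto at route 1[9]=route 2[8]; all 7 stops appear in both, in order. The LCS DP gives dp[11][9] = 7, so this is optimal.

7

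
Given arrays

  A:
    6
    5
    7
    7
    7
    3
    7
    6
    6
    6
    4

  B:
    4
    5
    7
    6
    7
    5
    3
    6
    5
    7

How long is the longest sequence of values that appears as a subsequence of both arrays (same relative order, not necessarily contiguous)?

5

Taking 5 [2,2], then 7 [3,3], then 7 [4,5], then 3 [6,7], then 7 [7,10] gives a common subsequence of length 5, and the DP table's final entry dp[11][10] is also 5, so no common subsequence is longer.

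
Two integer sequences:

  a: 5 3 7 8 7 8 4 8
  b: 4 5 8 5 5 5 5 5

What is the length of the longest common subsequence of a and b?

2

Taking 5 at a[1]=b[2]; then 8 at a[4]=b[3] gives a common subsequence of length 2. dp[8][8] = 2 confirms this is the maximum.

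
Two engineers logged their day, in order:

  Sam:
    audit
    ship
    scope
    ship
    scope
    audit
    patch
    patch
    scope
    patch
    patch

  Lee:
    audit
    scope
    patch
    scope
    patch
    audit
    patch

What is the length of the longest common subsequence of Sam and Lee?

One common subsequence of length 6: audit [1,1], scope [5,2], patch [8,3], scope [9,4], patch [10,5], patch [11,7], and the DP table's final entry dp[11][7] is also 6, so no common subsequence is longer.

6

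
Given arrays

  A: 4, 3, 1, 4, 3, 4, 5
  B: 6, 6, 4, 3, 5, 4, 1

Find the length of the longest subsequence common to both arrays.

3

Pick 4 [1,3]; then 3 [2,4]; then 1 [3,7]; all 3 values appear in both, in order. dp[7][7] = 3 confirms this is the maximum.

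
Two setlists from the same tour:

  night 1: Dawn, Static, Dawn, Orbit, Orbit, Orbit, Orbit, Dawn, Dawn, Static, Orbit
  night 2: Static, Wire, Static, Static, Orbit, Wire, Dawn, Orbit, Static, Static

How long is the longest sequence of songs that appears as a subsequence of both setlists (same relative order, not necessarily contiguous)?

4

Pick Static (night 1 #2, night 2 #4), then Dawn (night 1 #3, night 2 #7), then Orbit (night 1 #4, night 2 #8), then Static (night 1 #10, night 2 #10); all 4 songs appear in both, in order. dp[11][10] = 4 confirms this is the maximum.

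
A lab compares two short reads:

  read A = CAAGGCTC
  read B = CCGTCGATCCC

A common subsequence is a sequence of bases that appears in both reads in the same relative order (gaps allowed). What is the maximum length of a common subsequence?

5

One common subsequence of length 5: C (read A #1, read B #2); then G (read A #4, read B #3); then G (read A #5, read B #6); then C (read A #6, read B #10); then C (read A #8, read B #11), and the DP table's final entry dp[8][11] is also 5, so no common subsequence is longer.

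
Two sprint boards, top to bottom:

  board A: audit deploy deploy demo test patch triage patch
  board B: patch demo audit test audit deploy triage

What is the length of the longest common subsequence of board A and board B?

3

Taking audit (board A #1, board B #5) → deploy (board A #3, board B #6) → triage (board A #7, board B #7) gives a common subsequence of length 3. Since dp[8][7] = 3, nothing longer is possible.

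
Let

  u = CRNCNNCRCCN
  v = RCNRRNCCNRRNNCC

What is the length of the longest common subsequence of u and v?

8

One common subsequence of length 8: C (u #1, v #2), then R (u #2, v #5), then N (u #3, v #6), then C (u #4, v #8), then N (u #5, v #12), then N (u #6, v #13), then C (u #9, v #14), then C (u #10, v #15). The LCS DP gives dp[11][15] = 8, so this is optimal.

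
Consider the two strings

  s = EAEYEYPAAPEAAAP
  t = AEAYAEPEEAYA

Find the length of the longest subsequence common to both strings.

8

One common subsequence of length 8: E [1,2], then A [2,3], then Y [4,4], then E [5,6], then P [7,7], then E [11,9], then A [12,10], then A [14,12]. The LCS DP gives dp[15][12] = 8, so this is optimal.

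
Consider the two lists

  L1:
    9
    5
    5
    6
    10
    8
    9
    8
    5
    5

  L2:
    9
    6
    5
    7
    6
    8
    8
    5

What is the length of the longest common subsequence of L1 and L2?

One common subsequence of length 6: 9 [1,1], 5 [2,3], 6 [4,5], 8 [6,6], 8 [8,7], 5 [10,8], and the DP table's final entry dp[10][8] is also 6, so no common subsequence is longer.

6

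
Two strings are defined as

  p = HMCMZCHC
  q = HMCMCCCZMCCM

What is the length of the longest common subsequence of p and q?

7

Let dp[i][j] be the LCS length of the first i characters of p and the first j characters of q. dp[i][j] = dp[i-1][j-1]+1 when the i-th and j-th characters match, else max(dp[i-1][j], dp[i][j-1]).
    ·  H  M  C  M  C  C  C  Z  M  C  C  M
 ·  0  0  0  0  0  0  0  0  0  0  0  0  0
 H  0  1  1  1  1  1  1  1  1  1  1  1  1
 M  0  1  2  2  2  2  2  2  2  2  2  2  2
 C  0  1  2  3  3  3  3  3  3  3  3  3  3
 M  0  1  2  3  4  4  4  4  4  4  4  4  4
 Z  0  1  2  3  4  4  4  4  5  5  5  5  5
 C  0  1  2  3  4  5  5  5  5  5  6  6  6
 H  0  1  2  3  4  5  5  5  5  5  6  6  6
 C  0  1  2  3  4  5  6  6  6  6  6  7  7
dp[8][12] = 7. One LCS (by backtracking along matches): HMCMZCC.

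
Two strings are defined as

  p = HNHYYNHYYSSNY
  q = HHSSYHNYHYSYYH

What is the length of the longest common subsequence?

Match H (p #1, q #1), H (p #3, q #2), Y (p #4, q #5), Y (p #5, q #8), H (p #7, q #9), Y (p #8, q #10), Y (p #9, q #12), Y (p #13, q #13) — 8 characters in the same relative order in both. The LCS DP gives dp[13][14] = 8, so this is optimal.

8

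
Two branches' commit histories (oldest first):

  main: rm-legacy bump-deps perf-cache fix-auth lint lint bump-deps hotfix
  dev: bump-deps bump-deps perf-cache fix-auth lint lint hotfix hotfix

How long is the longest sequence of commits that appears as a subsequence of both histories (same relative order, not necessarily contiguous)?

6

Taking bump-deps (main #2, dev #2), then perf-cache (main #3, dev #3), then fix-auth (main #4, dev #4), then lint (main #5, dev #5), then lint (main #6, dev #6), then hotfix (main #8, dev #8) gives a common subsequence of length 6. Since dp[8][8] = 6, nothing longer is possible.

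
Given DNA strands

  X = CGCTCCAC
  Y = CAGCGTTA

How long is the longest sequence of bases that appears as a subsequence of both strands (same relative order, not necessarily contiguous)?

Let dp[i][j] be the LCS length of the first i bases of X and the first j bases of Y. dp[i][j] = dp[i-1][j-1]+1 when the i-th and j-th bases match, else max(dp[i-1][j], dp[i][j-1]).
    ·  C  A  G  C  G  T  T  A
 ·  0  0  0  0  0  0  0  0  0
 C  0  1  1  1  1  1  1  1  1
 G  0  1  1  2  2  2  2  2  2
 C  0  1  1  2  3  3  3  3  3
 T  0  1  1  2  3  3  4  4  4
 C  0  1  1  2  3  3  4  4  4
 C  0  1  1  2  3  3  4  4  4
 A  0  1  2  2  3  3  4  4  5
 C  0  1  2  2  3  3  4  4  5
dp[8][8] = 5. One LCS (by backtracking along matches): CGCTA.

5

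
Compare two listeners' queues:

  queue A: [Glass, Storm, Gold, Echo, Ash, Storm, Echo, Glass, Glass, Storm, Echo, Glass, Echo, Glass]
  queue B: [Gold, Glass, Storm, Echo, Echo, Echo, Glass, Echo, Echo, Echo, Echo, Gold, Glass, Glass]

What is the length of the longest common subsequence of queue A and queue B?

8

Taking Glass (queue A #1, queue B #2) → Storm (queue A #2, queue B #3) → Echo (queue A #4, queue B #5) → Echo (queue A #7, queue B #6) → Glass (queue A #8, queue B #7) → Echo (queue A #11, queue B #11) → Glass (queue A #12, queue B #13) → Glass (queue A #14, queue B #14) gives a common subsequence of length 8. The LCS DP gives dp[14][14] = 8, so this is optimal.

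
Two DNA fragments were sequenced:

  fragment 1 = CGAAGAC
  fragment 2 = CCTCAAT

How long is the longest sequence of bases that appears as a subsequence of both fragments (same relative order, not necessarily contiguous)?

Let dp[i][j] be the LCS length of the first i bases of fragment 1 and the first j bases of fragment 2. dp[i][j] = dp[i-1][j-1]+1 when the i-th and j-th bases match, else max(dp[i-1][j], dp[i][j-1]).
    ·  C  C  T  C  A  A  T
 ·  0  0  0  0  0  0  0  0
 C  0  1  1  1  1  1  1  1
 G  0  1  1  1  1  1  1  1
 A  0  1  1  1  1  2  2  2
 A  0  1  1  1  1  2  3  3
 G  0  1  1  1  1  2  3  3
 A  0  1  1  1  1  2  3  3
 C  0  1  2  2  2  2  3  3
dp[7][7] = 3. One LCS (by backtracking along matches): CAA.

3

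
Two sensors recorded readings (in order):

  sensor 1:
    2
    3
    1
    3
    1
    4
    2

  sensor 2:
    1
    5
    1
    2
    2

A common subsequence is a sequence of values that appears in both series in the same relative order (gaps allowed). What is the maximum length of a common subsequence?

Let dp[i][j] be the LCS length of the first i values of sensor 1 and the first j values of sensor 2. dp[i][j] = dp[i-1][j-1]+1 when the i-th and j-th values match, else max(dp[i-1][j], dp[i][j-1]).
    ·  1  5  1  2  2
 ·  0  0  0  0  0  0
 2  0  0  0  0  1  1
 3  0  0  0  0  1  1
 1  0  1  1  1  1  1
 3  0  1  1  1  1  1
 1  0  1  1  2  2  2
 4  0  1  1  2  2  2
 2  0  1  1  2  3  3
dp[7][5] = 3. One LCS (by backtracking along matches): 1, 1, 2.

3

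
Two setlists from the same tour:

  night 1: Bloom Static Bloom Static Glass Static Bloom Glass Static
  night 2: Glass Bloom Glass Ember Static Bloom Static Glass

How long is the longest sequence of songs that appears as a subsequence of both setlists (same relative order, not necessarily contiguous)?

Match Bloom (night 1 #1, night 2 #2) → Static (night 1 #2, night 2 #5) → Bloom (night 1 #3, night 2 #6) → Static (night 1 #6, night 2 #7) → Glass (night 1 #8, night 2 #8) — 5 songs in the same relative order in both. The LCS DP gives dp[9][8] = 5, so this is optimal.

5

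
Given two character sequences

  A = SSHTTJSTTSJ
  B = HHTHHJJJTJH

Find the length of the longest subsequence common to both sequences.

Taking H at A[3]=B[2] → T at A[4]=B[3] → J at A[6]=B[8] → T at A[9]=B[9] → J at A[11]=B[10] gives a common subsequence of length 5, and the DP table's final entry dp[11][11] is also 5, so no common subsequence is longer.

5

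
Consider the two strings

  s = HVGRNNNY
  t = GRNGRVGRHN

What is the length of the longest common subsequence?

4

Match V at s[2]=t[6], G at s[3]=t[7], R at s[4]=t[8], N at s[7]=t[10] — 4 characters in the same relative order in both. Since dp[8][10] = 4, nothing longer is possible.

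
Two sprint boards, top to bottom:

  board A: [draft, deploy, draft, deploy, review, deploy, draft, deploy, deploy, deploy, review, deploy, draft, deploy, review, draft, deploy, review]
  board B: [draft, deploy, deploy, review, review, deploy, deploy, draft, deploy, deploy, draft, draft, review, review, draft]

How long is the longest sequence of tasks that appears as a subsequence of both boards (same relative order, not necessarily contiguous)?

Match draft [1,1] → deploy [2,2] → deploy [4,3] → review [5,5] → deploy [6,7] → draft [7,8] → deploy [8,9] → deploy [9,10] → review [11,13] → review [15,14] → draft [16,15] — 11 tasks in the same relative order in both, and the DP table's final entry dp[18][15] is also 11, so no common subsequence is longer.

11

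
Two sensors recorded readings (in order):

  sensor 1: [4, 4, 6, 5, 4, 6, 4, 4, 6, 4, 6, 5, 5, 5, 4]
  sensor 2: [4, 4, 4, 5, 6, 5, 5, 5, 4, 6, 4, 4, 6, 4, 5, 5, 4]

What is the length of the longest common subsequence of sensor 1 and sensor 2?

13

Taking 4 at sensor 1[1]=sensor 2[2]; then 4 at sensor 1[2]=sensor 2[3]; then 6 at sensor 1[3]=sensor 2[5]; then 5 at sensor 1[4]=sensor 2[8]; then 4 at sensor 1[5]=sensor 2[9]; then 6 at sensor 1[6]=sensor 2[10]; then 4 at sensor 1[7]=sensor 2[11]; then 4 at sensor 1[8]=sensor 2[12]; then 6 at sensor 1[9]=sensor 2[13]; then 4 at sensor 1[10]=sensor 2[14]; then 5 at sensor 1[13]=sensor 2[15]; then 5 at sensor 1[14]=sensor 2[16]; then 4 at sensor 1[15]=sensor 2[17] gives a common subsequence of length 13, and the DP table's final entry dp[15][17] is also 13, so no common subsequence is longer.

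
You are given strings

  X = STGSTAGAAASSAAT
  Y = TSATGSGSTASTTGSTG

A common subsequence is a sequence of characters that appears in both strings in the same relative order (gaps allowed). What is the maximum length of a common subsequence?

Match S [1,2] → T [2,4] → G [3,7] → S [4,8] → T [5,9] → A [6,10] → G [7,14] → S [12,15] → T [15,16] — 9 characters in the same relative order in both. The LCS DP gives dp[15][17] = 9, so this is optimal.

9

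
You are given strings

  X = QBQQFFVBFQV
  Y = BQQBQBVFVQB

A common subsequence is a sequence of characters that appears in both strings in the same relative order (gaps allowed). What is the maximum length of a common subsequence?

Pick Q at X[1]=Y[3], then B at X[2]=Y[4], then Q at X[3]=Y[5], then F at X[6]=Y[8], then V at X[7]=Y[9], then B at X[8]=Y[11]; all 6 characters appear in both, in order. Since dp[11][11] = 6, nothing longer is possible.

6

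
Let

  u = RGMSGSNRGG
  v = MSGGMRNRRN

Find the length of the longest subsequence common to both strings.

5

Taking M (u #3, v #1) → S (u #4, v #2) → G (u #5, v #4) → N (u #7, v #7) → R (u #8, v #9) gives a common subsequence of length 5. Since dp[10][10] = 5, nothing longer is possible.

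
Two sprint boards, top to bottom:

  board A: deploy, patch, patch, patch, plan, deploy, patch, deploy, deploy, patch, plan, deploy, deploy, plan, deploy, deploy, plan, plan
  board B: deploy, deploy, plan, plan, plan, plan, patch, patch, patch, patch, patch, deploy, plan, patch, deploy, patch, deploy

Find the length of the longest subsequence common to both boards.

10

Taking deploy [1,2], then patch [2,7], then patch [3,8], then patch [4,9], then patch [7,10], then patch [10,11], then deploy [13,12], then plan [14,13], then deploy [15,15], then deploy [16,17] gives a common subsequence of length 10. Since dp[18][17] = 10, nothing longer is possible.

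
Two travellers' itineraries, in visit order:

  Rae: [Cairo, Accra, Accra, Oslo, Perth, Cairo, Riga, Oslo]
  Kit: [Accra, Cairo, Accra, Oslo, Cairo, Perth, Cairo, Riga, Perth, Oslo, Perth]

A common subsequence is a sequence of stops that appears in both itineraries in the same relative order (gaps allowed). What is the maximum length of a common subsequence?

7

Match Cairo [1,2] → Accra [3,3] → Oslo [4,4] → Perth [5,6] → Cairo [6,7] → Riga [7,8] → Oslo [8,10] — 7 stops in the same relative order in both, and the DP table's final entry dp[8][11] is also 7, so no common subsequence is longer.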